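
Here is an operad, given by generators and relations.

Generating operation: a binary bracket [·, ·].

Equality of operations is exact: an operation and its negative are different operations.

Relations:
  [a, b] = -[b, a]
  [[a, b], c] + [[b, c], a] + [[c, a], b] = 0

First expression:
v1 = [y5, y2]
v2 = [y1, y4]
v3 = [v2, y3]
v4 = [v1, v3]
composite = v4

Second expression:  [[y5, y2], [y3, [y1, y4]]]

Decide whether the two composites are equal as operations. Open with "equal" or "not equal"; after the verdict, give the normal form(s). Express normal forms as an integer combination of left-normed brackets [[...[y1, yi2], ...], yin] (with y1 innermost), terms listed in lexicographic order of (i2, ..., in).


not equal: they reduce to [[[[y1, y4], y3], y2], y5] - [[[[y1, y4], y3], y5], y2] and -[[[[y1, y4], y3], y2], y5] + [[[[y1, y4], y3], y5], y2]


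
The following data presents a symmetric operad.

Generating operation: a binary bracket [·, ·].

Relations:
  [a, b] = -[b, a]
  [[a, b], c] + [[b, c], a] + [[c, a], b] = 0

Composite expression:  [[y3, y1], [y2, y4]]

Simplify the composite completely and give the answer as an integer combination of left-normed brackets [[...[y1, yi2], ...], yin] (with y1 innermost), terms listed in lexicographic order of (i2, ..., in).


-[[[y1, y3], y2], y4] + [[[y1, y3], y4], y2]


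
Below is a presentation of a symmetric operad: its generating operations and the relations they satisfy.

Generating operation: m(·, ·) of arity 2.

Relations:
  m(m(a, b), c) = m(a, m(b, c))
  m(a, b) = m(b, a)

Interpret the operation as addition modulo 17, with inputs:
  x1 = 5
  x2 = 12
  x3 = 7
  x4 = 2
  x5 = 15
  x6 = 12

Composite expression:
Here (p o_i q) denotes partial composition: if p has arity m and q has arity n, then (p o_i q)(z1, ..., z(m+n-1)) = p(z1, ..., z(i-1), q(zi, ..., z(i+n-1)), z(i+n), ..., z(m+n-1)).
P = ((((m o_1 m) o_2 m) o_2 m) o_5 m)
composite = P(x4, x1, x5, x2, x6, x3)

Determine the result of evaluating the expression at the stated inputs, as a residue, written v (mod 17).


2 (mod 17)

m(x1, x5) = 3
m(m(x1, x5), x2) = 15
m(x4, m(m(x1, x5), x2)) = 0
m(x6, x3) = 2
m(m(x4, m(m(x1, x5), x2)), m(x6, x3)) = 2


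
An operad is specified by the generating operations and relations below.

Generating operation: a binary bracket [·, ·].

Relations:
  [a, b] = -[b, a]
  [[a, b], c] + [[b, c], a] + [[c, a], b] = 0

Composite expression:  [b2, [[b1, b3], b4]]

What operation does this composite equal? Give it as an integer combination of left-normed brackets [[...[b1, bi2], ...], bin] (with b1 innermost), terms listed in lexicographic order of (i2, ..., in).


-[[[b1, b3], b4], b2]


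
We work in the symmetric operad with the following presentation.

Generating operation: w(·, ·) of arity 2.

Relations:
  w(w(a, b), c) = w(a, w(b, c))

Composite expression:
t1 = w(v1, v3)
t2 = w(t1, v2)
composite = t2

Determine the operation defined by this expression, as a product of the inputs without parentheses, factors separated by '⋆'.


v1 ⋆ v3 ⋆ v2

Every regrouping of w is equal, so read the v-inputs in written order.
w(v1, v3) flattens to v1 ⋆ v3
w(w(v1, v3), v2) flattens to v1 ⋆ v3 ⋆ v2


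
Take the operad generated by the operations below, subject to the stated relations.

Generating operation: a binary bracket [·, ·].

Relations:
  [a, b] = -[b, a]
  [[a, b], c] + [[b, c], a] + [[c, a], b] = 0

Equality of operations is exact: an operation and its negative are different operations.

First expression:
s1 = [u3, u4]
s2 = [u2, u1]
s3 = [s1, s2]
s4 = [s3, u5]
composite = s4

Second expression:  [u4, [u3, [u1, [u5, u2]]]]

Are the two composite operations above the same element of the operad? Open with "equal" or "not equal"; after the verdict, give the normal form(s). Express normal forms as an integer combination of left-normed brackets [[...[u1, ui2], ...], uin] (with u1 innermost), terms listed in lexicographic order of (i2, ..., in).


not equal; first: [[[[u1, u2], u3], u4], u5] - [[[[u1, u2], u4], u3], u5]; second: -[[[[u1, u2], u5], u3], u4] + [[[[u1, u5], u2], u3], u4]

The first expression reduces to [[[[u1, u2], u3], u4], u5] - [[[[u1, u2], u4], u3], u5]
The second expression reduces to -[[[[u1, u2], u5], u3], u4] + [[[[u1, u5], u2], u3], u4]
No match — not equal.


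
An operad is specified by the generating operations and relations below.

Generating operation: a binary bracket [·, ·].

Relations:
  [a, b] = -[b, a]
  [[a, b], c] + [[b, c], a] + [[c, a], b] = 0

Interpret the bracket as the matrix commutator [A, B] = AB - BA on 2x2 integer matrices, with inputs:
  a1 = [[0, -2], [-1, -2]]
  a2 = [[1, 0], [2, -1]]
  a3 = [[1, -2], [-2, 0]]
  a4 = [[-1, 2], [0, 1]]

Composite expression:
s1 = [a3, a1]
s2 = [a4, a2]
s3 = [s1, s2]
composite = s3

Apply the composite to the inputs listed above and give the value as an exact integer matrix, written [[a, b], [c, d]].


[[-4, 0], [-8, 4]]

[a3, a1] = [[-2, 2], [-3, 2]]
[a4, a2] = [[4, -4], [4, -4]]
[[a3, a1], [a4, a2]] = [[-4, 0], [-8, 4]]


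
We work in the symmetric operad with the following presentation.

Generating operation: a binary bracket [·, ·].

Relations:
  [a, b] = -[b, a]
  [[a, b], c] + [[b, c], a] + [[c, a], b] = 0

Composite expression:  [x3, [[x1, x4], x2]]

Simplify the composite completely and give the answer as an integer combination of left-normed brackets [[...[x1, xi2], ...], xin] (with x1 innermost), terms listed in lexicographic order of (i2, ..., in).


-[[[x1, x4], x2], x3]


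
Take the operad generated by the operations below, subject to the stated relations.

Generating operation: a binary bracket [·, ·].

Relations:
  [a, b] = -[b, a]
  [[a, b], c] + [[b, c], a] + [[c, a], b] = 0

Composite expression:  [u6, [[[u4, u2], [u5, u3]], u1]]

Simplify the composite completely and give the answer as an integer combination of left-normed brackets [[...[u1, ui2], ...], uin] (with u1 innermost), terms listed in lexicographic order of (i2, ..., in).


[[[[[u1, u2], u4], u3], u5], u6] - [[[[[u1, u2], u4], u5], u3], u6] - [[[[[u1, u3], u5], u2], u4], u6] + [[[[[u1, u3], u5], u4], u2], u6] - [[[[[u1, u4], u2], u3], u5], u6] + [[[[[u1, u4], u2], u5], u3], u6] + [[[[[u1, u5], u3], u2], u4], u6] - [[[[[u1, u5], u3], u4], u2], u6]


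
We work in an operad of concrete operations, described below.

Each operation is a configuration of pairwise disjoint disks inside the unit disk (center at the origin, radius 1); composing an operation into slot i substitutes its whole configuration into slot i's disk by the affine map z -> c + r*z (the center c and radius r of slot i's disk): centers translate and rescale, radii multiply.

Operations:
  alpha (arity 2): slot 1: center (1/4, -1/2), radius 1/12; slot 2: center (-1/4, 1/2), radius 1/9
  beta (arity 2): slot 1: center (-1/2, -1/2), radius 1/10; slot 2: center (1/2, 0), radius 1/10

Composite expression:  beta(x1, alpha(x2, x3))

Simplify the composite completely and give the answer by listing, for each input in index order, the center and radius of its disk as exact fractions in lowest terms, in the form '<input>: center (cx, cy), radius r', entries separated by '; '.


Nesting under beta composes maps z -> c + r*z down each x-path.
x1: after 1 affine step, its disk has center (-1/2, -1/2), radius 1/10
x2: after 2 affine steps, its disk has center (21/40, -1/20), radius 1/120
x3: after 2 affine steps, its disk has center (19/40, 1/20), radius 1/90

x1: center (-1/2, -1/2), radius 1/10; x2: center (21/40, -1/20), radius 1/120; x3: center (19/40, 1/20), radius 1/90


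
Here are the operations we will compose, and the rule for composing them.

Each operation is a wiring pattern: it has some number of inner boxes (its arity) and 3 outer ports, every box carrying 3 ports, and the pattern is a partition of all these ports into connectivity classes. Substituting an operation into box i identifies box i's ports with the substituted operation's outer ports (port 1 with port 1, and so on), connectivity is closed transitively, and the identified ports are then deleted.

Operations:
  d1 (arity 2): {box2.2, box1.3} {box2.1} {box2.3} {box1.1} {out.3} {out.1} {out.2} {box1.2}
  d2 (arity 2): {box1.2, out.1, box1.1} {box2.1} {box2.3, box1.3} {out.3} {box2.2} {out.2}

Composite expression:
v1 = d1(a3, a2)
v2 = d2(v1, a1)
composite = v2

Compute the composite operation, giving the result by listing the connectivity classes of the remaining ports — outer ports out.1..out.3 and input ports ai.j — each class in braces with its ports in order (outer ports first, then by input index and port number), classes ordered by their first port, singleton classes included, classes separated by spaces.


{out.1} {out.2} {out.3} {a1.1} {a1.2} {a1.3} {a2.1} {a2.2, a3.3} {a2.3} {a3.1} {a3.2}

Reachability decides: close wires over d2-identified ports.
the subtree at d1 composes to {out.1} {out.2} {out.3} {a2.1} {a2.2, a3.3} {a2.3} {a3.1} {a3.2} on (a3, a2); out.j = own outer ports
the subtree at d2 composes to {out.1} {out.2} {out.3} {a1.1} {a1.2} {a1.3} {a2.1} {a2.2, a3.3} {a2.3} {a3.1} {a3.2} on (a3, a2, a1); out.j = own outer ports


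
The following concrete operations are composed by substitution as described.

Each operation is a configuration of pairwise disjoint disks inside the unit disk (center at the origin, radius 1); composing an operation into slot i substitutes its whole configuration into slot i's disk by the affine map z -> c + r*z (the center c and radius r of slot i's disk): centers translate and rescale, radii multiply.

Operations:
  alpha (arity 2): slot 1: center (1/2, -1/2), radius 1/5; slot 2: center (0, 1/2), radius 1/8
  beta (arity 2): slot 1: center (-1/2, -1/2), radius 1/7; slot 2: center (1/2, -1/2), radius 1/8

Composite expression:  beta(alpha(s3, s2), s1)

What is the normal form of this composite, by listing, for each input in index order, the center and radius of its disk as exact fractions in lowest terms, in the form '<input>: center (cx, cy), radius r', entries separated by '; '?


s1: center (1/2, -1/2), radius 1/8; s2: center (-1/2, -3/7), radius 1/56; s3: center (-3/7, -4/7), radius 1/35

Affine substitution under beta: radii multiply and s-centers shift.
input s3: composing its 2 substitution steps yields center (-3/7, -4/7), radius 1/35
input s2: composing its 2 substitution steps yields center (-1/2, -3/7), radius 1/56
input s1: composing its 1 substitution step yields center (1/2, -1/2), radius 1/8


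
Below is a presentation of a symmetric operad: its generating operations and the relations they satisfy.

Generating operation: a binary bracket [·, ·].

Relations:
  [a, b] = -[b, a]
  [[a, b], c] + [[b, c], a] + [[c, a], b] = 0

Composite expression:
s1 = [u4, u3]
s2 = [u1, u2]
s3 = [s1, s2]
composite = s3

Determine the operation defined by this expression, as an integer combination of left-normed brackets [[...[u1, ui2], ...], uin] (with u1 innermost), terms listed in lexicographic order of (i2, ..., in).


Skip Jacobi rewriting: expand, keep u1-initial words, read off terms.
Composite bracket: [[u4, u3], [u1, u2]]
Under [a, b] = ab - ba we get 8 signed associative words (2^3 = 8).
Only words starting with u1 matter:
  sign of u1u2u3u4 is +1, so it contributes +[[[u1, u2], u3], u4]
  sign of u1u2u4u3 is -1, so it contributes -[[[u1, u2], u4], u3]

[[[u1, u2], u3], u4] - [[[u1, u2], u4], u3]


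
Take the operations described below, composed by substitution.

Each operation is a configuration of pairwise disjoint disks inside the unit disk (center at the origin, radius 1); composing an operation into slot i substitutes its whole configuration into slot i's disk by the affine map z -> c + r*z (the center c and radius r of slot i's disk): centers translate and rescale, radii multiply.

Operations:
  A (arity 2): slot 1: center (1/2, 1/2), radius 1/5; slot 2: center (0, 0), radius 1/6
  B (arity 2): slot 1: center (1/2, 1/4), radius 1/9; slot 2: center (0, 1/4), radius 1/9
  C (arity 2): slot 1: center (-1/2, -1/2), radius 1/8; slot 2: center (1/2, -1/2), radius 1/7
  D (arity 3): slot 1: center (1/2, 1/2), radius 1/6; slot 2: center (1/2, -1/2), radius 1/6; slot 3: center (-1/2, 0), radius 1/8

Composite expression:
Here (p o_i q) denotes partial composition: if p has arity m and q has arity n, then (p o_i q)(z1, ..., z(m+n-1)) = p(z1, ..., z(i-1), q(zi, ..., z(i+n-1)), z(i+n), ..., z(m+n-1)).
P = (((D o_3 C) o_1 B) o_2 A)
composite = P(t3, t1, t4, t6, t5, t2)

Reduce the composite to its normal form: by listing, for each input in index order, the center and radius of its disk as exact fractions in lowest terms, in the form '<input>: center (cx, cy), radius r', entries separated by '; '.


t1: center (55/108, 119/216), radius 1/270; t2: center (-7/16, -1/16), radius 1/56; t3: center (7/12, 13/24), radius 1/54; t4: center (1/2, 13/24), radius 1/324; t5: center (-9/16, -1/16), radius 1/64; t6: center (1/2, -1/2), radius 1/6

Nesting under D composes maps z -> c + r*z down each t-path.
t3 passes through 2 substitutions, ending at center (7/12, 13/24), radius 1/54
t1 passes through 3 substitutions, ending at center (55/108, 119/216), radius 1/270
t4 passes through 3 substitutions, ending at center (1/2, 13/24), radius 1/324
t6 passes through 1 substitution, ending at center (1/2, -1/2), radius 1/6
t5 passes through 2 substitutions, ending at center (-9/16, -1/16), radius 1/64
t2 passes through 2 substitutions, ending at center (-7/16, -1/16), radius 1/56


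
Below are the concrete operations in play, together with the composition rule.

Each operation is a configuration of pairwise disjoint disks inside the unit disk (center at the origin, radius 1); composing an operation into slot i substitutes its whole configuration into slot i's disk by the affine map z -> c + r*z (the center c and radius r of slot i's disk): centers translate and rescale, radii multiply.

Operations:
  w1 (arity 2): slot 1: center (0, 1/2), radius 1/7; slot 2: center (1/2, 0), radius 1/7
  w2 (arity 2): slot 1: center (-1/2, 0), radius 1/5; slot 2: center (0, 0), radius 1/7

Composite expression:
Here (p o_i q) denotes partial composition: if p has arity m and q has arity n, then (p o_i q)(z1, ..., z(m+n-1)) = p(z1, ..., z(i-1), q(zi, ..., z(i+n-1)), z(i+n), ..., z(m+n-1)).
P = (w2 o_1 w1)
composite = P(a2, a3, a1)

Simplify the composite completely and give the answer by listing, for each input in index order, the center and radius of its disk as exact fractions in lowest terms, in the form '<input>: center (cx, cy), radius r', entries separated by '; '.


Only the slot chain above each a matters under w2; compose those maps.
input a2: composing its 2 substitution steps yields center (-1/2, 1/10), radius 1/35
input a3: composing its 2 substitution steps yields center (-2/5, 0), radius 1/35
input a1: composing its 1 substitution step yields center (0, 0), radius 1/7

a1: center (0, 0), radius 1/7; a2: center (-1/2, 1/10), radius 1/35; a3: center (-2/5, 0), radius 1/35


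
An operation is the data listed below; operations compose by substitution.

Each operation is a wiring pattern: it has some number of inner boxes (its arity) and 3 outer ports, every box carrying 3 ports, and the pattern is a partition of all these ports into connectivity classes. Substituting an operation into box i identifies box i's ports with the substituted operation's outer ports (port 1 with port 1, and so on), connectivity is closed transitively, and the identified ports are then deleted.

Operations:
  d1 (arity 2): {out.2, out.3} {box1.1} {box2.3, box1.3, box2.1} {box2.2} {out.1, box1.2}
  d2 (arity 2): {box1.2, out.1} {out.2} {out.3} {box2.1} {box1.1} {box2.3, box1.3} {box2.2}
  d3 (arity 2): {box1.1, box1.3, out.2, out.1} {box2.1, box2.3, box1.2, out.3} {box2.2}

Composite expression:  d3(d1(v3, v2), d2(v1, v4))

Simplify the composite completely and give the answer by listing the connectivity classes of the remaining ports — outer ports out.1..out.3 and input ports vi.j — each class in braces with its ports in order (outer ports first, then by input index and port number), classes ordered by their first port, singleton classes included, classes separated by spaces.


Connectivity passes through glued d3-boundaries; trace each wire chain.
after d1, the pattern on (v3, v2) reads {out.1, v3.2} {out.2, out.3} {v2.1, v2.3, v3.3} {v2.2} {v3.1} (out.j = its outer ports)
after d2, the pattern on (v1, v4) reads {out.1, v1.2} {out.2} {out.3} {v1.1} {v1.3, v4.3} {v4.1} {v4.2} (out.j = its outer ports)
after d3, the pattern on (v3, v2, v1, v4) reads {out.1, out.2, out.3, v1.2, v3.2} {v1.1} {v1.3, v4.3} {v2.1, v2.3, v3.3} {v2.2} {v3.1} {v4.1} {v4.2} (out.j = its outer ports)

{out.1, out.2, out.3, v1.2, v3.2} {v1.1} {v1.3, v4.3} {v2.1, v2.3, v3.3} {v2.2} {v3.1} {v4.1} {v4.2}


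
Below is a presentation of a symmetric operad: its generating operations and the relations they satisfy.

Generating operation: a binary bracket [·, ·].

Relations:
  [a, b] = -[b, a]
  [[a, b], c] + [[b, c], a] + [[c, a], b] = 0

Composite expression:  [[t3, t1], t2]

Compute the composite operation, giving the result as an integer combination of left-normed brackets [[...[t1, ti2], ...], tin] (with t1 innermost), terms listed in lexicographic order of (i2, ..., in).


-[[t1, t3], t2]

Antisymmetry and Jacobi reduce to t1-anchored left-normed brackets.
Composite bracket: [[t3, t1], t2]
Full expansion: 4 signed words from ab - ba (2^2 = 4).
Collect the words opening with t1:
  word t1t3t2 has sign -1, contributing -[[t1, t3], t2]


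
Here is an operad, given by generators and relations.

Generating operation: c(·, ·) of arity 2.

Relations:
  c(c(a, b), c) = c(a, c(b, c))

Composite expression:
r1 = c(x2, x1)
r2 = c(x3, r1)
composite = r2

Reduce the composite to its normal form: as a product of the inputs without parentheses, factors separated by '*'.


Under associativity of c, the answer is the x's in reading order.
c(x2, x1) linearizes to x2 * x1
c(x3, c(x2, x1)) linearizes to x3 * x2 * x1

x3 * x2 * x1


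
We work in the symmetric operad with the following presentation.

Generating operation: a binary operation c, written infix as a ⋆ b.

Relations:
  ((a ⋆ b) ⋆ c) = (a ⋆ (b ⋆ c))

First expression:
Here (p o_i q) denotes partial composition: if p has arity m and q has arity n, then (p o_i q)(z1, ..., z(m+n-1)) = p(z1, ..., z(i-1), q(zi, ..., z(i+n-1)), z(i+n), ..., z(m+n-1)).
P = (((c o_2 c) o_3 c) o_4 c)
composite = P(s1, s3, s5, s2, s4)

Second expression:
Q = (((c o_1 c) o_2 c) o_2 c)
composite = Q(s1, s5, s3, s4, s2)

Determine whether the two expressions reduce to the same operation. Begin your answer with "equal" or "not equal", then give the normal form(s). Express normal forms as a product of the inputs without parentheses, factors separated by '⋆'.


not equal: they reduce to s1 ⋆ s3 ⋆ s5 ⋆ s2 ⋆ s4 and s1 ⋆ s5 ⋆ s3 ⋆ s4 ⋆ s2

The first composite normalizes to s1 ⋆ s3 ⋆ s5 ⋆ s2 ⋆ s4
The second composite normalizes to s1 ⋆ s5 ⋆ s3 ⋆ s4 ⋆ s2
They disagree, so not equal.


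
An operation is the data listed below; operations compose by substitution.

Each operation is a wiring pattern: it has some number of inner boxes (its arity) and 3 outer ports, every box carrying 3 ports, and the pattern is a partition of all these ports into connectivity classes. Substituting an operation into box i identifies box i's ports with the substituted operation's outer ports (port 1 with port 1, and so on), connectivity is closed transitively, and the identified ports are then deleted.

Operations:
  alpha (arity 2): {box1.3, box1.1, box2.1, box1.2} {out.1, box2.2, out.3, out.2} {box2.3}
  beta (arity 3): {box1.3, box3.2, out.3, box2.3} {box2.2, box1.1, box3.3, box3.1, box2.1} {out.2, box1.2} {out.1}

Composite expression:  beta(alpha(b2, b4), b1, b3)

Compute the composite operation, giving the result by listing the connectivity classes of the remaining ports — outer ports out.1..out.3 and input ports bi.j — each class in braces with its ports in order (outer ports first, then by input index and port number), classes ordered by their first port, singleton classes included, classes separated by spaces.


{out.1} {out.2, out.3, b1.1, b1.2, b1.3, b3.1, b3.2, b3.3, b4.2} {b2.1, b2.2, b2.3, b4.1} {b4.3}

After gluing at beta, chains via deleted ports link the b-ports.
composing alpha on (b2, b4), with out.j its own outer ports: {out.1, out.2, out.3, b4.2} {b2.1, b2.2, b2.3, b4.1} {b4.3}
composing beta on (b2, b4, b1, b3), with out.j its own outer ports: {out.1} {out.2, out.3, b1.1, b1.2, b1.3, b3.1, b3.2, b3.3, b4.2} {b2.1, b2.2, b2.3, b4.1} {b4.3}


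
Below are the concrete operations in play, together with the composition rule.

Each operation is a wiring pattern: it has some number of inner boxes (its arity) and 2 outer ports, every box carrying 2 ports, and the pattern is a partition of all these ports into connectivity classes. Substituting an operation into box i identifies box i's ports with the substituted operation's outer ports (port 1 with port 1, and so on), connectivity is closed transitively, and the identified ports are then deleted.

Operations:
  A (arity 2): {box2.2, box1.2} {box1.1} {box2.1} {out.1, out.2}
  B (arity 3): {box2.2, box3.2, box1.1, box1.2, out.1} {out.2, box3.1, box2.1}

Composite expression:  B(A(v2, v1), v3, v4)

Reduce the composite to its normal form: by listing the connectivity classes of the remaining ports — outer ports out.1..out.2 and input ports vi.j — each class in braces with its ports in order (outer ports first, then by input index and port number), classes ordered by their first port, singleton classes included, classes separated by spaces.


After gluing at B, chains via deleted ports link the v-ports.
A over (v2, v1) gives {out.1, out.2} {v1.1} {v1.2, v2.2} {v2.1}, out.j being that stage's outer ports
B over (v2, v1, v3, v4) gives {out.1, v3.2, v4.2} {out.2, v3.1, v4.1} {v1.1} {v1.2, v2.2} {v2.1}, out.j being that stage's outer ports

{out.1, v3.2, v4.2} {out.2, v3.1, v4.1} {v1.1} {v1.2, v2.2} {v2.1}


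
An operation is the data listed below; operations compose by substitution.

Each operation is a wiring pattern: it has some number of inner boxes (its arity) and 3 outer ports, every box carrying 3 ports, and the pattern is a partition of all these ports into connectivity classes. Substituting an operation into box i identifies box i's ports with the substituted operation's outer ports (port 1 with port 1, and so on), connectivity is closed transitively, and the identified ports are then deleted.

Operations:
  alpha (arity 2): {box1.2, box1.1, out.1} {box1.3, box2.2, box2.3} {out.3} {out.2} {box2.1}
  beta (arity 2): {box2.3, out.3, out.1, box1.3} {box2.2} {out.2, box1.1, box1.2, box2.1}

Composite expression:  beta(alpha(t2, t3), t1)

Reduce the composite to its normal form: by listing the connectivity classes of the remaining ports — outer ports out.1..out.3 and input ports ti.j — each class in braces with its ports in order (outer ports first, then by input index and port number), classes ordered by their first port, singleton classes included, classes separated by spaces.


{out.1, out.3, t1.3} {out.2, t1.1, t2.1, t2.2} {t1.2} {t2.3, t3.2, t3.3} {t3.1}


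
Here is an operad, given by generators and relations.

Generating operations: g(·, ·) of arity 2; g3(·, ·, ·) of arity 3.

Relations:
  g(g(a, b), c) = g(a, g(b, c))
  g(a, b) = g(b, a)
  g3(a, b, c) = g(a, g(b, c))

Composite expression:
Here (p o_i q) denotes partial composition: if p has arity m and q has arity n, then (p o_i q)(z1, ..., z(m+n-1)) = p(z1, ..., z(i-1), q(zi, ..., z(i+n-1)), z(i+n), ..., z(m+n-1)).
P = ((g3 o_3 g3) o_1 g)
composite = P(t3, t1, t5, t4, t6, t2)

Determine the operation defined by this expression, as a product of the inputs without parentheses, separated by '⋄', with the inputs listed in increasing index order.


t1 ⋄ t2 ⋄ t3 ⋄ t4 ⋄ t5 ⋄ t6

Any arrangement under g3 is one operation, so sort the t-inputs.
g(t3, t1) reduces to t3 ⋄ t1
g3(t4, t6, t2) reduces to t4 ⋄ t6 ⋄ t2
g3(g(t3, t1), t5, g3(t4, t6, t2)) reduces to t3 ⋄ t1 ⋄ t5 ⋄ t4 ⋄ t6 ⋄ t2
sorting the factors by input index: t1 ⋄ t2 ⋄ t3 ⋄ t4 ⋄ t5 ⋄ t6


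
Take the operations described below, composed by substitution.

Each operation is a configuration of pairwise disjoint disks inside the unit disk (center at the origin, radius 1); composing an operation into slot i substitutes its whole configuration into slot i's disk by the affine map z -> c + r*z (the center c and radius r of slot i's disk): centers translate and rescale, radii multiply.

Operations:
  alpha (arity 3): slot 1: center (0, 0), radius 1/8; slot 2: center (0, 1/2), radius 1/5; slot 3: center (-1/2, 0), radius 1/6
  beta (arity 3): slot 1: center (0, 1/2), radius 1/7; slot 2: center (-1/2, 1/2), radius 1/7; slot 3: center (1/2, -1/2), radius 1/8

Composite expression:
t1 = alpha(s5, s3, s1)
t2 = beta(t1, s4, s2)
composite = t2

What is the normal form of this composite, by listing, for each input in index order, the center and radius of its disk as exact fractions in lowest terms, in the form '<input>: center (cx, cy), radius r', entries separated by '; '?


Only the slot chain above each s matters under beta; compose those maps.
s5: after 2 affine steps, its disk has center (0, 1/2), radius 1/56
s3: after 2 affine steps, its disk has center (0, 4/7), radius 1/35
s1: after 2 affine steps, its disk has center (-1/14, 1/2), radius 1/42
s4: after 1 affine step, its disk has center (-1/2, 1/2), radius 1/7
s2: after 1 affine step, its disk has center (1/2, -1/2), radius 1/8

s1: center (-1/14, 1/2), radius 1/42; s2: center (1/2, -1/2), radius 1/8; s3: center (0, 4/7), radius 1/35; s4: center (-1/2, 1/2), radius 1/7; s5: center (0, 1/2), radius 1/56


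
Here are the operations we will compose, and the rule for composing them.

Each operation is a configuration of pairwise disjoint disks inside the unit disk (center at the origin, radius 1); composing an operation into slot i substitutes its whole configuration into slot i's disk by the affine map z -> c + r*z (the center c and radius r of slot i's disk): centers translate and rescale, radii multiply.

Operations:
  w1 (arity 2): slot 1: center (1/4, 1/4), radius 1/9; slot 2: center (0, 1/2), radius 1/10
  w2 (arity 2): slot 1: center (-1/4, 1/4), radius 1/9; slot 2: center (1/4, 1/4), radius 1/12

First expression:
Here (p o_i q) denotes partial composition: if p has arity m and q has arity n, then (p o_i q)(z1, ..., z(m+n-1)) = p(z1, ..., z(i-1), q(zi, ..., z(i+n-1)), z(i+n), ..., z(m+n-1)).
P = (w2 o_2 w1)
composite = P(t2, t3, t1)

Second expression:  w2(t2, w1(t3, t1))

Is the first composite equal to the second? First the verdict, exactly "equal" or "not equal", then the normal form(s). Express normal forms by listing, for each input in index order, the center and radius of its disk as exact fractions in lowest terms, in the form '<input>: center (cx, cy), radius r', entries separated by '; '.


equal; the common form is t1: center (1/4, 7/24), radius 1/120; t2: center (-1/4, 1/4), radius 1/9; t3: center (13/48, 13/48), radius 1/108

The first composite normalizes to t1: center (1/4, 7/24), radius 1/120; t2: center (-1/4, 1/4), radius 1/9; t3: center (13/48, 13/48), radius 1/108
The second composite normalizes to t1: center (1/4, 7/24), radius 1/120; t2: center (-1/4, 1/4), radius 1/9; t3: center (13/48, 13/48), radius 1/108
Same normal form: equal.


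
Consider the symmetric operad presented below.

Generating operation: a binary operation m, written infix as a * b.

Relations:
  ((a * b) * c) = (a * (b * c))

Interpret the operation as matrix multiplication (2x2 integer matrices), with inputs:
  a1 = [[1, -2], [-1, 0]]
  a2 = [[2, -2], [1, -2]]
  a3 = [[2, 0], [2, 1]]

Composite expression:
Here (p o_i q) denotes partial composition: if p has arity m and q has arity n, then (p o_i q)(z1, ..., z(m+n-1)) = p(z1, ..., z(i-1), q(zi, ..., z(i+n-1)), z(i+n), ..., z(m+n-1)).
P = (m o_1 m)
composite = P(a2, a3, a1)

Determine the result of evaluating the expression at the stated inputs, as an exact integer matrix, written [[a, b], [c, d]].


[[2, 0], [0, 4]]

(a2 * a3) = [[0, -2], [-2, -2]]
((a2 * a3) * a1) = [[2, 0], [0, 4]]


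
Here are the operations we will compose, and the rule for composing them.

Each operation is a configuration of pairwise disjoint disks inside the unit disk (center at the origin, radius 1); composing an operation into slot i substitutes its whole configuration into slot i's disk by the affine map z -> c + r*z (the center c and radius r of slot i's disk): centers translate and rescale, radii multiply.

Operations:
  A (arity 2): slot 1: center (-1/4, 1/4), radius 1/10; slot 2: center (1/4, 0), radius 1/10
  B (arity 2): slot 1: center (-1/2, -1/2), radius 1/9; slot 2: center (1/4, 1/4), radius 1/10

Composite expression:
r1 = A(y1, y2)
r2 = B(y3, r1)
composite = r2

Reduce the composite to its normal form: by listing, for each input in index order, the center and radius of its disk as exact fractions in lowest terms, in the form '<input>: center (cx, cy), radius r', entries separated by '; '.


Only the slot chain above each y matters under B; compose those maps.
input y3: applying the 1 nested substitution gives center (-1/2, -1/2), radius 1/9
input y1: applying the 2 nested substitutions gives center (9/40, 11/40), radius 1/100
input y2: applying the 2 nested substitutions gives center (11/40, 1/4), radius 1/100

y1: center (9/40, 11/40), radius 1/100; y2: center (11/40, 1/4), radius 1/100; y3: center (-1/2, -1/2), radius 1/9


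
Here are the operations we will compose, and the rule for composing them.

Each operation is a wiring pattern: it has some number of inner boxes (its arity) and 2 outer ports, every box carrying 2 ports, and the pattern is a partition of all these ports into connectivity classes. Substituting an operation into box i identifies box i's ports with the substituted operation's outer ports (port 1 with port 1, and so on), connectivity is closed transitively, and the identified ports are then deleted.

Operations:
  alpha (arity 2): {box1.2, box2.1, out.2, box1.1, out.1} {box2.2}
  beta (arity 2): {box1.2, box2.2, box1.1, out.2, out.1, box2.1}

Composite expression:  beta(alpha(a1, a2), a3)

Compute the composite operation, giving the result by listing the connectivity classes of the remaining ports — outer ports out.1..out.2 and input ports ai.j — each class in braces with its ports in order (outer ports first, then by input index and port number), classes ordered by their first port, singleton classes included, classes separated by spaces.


{out.1, out.2, a1.1, a1.2, a2.1, a3.1, a3.2} {a2.2}


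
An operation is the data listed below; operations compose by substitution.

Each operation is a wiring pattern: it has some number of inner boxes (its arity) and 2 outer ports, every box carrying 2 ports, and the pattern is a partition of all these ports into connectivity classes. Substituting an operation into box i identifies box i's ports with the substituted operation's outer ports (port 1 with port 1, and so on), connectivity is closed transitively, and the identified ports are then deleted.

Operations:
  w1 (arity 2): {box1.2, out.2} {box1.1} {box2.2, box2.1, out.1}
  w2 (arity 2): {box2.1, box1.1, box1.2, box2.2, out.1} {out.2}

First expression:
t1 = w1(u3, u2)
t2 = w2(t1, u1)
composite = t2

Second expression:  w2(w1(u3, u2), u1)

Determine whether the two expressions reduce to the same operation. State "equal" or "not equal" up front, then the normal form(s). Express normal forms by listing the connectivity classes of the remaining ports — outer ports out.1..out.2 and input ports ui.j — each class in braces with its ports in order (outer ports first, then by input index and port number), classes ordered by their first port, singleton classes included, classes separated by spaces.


equal — both sides give {out.1, u1.1, u1.2, u2.1, u2.2, u3.2} {out.2} {u3.1}

Reducing the first expression gives {out.1, u1.1, u1.2, u2.1, u2.2, u3.2} {out.2} {u3.1}
Reducing the second expression gives {out.1, u1.1, u1.2, u2.1, u2.2, u3.2} {out.2} {u3.1}
Same normal form: equal.


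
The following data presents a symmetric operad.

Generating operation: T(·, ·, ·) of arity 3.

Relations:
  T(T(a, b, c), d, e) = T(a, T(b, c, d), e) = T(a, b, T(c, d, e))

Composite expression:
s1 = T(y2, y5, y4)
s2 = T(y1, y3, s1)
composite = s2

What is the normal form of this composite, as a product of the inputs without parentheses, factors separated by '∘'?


The T-tree's shape is irrelevant; the y-reading-order decides.
T(y2, y5, y4) collapses to y2 ∘ y5 ∘ y4
T(y1, y3, T(y2, y5, y4)) collapses to y1 ∘ y3 ∘ y2 ∘ y5 ∘ y4

y1 ∘ y3 ∘ y2 ∘ y5 ∘ y4


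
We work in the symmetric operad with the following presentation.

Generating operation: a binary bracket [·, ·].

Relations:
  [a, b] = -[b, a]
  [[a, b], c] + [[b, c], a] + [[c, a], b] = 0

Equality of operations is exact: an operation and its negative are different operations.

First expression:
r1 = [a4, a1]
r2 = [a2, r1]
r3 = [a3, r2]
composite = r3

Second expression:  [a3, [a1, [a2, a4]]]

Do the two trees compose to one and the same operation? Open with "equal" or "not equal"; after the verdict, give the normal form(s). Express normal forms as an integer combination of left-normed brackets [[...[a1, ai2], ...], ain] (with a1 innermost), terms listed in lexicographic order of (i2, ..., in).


The first expression reduces to -[[[a1, a4], a2], a3]
The second expression reduces to -[[[a1, a2], a4], a3] + [[[a1, a4], a2], a3]
The forms do not match — not equal.

not equal: they reduce to -[[[a1, a4], a2], a3] and -[[[a1, a2], a4], a3] + [[[a1, a4], a2], a3]


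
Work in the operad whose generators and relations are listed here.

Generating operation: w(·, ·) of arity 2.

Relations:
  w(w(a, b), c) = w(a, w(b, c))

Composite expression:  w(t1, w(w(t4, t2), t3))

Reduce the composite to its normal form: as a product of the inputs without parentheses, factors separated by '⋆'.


Under associativity of w, the answer is the t's in reading order.
w(t4, t2) spells out as t4 ⋆ t2
w(w(t4, t2), t3) spells out as t4 ⋆ t2 ⋆ t3
w(t1, w(w(t4, t2), t3)) spells out as t1 ⋆ t4 ⋆ t2 ⋆ t3

t1 ⋆ t4 ⋆ t2 ⋆ t3


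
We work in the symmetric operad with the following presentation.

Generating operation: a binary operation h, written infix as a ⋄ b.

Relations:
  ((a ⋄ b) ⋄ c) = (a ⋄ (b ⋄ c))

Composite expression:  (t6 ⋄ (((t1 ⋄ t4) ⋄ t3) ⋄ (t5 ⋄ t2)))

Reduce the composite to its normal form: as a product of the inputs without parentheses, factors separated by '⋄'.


The h-tree's shape is irrelevant; the t-reading-order decides.
(t1 ⋄ t4) reduces to t1 ⋄ t4
((t1 ⋄ t4) ⋄ t3) reduces to t1 ⋄ t4 ⋄ t3
(t5 ⋄ t2) reduces to t5 ⋄ t2
(((t1 ⋄ t4) ⋄ t3) ⋄ (t5 ⋄ t2)) reduces to t1 ⋄ t4 ⋄ t3 ⋄ t5 ⋄ t2
(t6 ⋄ (((t1 ⋄ t4) ⋄ t3) ⋄ (t5 ⋄ t2))) reduces to t6 ⋄ t1 ⋄ t4 ⋄ t3 ⋄ t5 ⋄ t2

t6 ⋄ t1 ⋄ t4 ⋄ t3 ⋄ t5 ⋄ t2


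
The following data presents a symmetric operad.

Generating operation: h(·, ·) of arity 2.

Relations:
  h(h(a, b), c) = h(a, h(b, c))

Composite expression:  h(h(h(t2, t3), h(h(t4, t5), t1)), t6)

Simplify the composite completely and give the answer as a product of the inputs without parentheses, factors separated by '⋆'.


t2 ⋆ t3 ⋆ t4 ⋆ t5 ⋆ t1 ⋆ t6

Under associativity of h, the answer is the t's in reading order.
h(t2, t3) unparenthesizes to t2 ⋆ t3
h(t4, t5) unparenthesizes to t4 ⋆ t5
h(h(t4, t5), t1) unparenthesizes to t4 ⋆ t5 ⋆ t1
h(h(t2, t3), h(h(t4, t5), t1)) unparenthesizes to t2 ⋆ t3 ⋆ t4 ⋆ t5 ⋆ t1
h(h(h(t2, t3), h(h(t4, t5), t1)), t6) unparenthesizes to t2 ⋆ t3 ⋆ t4 ⋆ t5 ⋆ t1 ⋆ t6


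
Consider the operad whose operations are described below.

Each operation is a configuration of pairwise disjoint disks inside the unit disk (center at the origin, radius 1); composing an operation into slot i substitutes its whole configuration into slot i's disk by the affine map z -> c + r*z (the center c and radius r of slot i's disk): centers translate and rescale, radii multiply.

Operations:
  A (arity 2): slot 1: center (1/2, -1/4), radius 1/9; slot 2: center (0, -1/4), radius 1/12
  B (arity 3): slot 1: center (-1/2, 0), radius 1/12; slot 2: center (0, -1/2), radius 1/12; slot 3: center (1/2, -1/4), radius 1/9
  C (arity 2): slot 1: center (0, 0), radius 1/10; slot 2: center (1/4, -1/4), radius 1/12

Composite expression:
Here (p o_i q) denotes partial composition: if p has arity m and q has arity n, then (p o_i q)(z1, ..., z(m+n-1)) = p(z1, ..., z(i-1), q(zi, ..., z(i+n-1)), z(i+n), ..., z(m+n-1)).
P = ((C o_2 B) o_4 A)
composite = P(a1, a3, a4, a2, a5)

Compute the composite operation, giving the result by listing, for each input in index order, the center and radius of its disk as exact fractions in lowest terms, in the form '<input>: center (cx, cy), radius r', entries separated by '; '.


a1: center (0, 0), radius 1/10; a2: center (8/27, -59/216), radius 1/972; a3: center (5/24, -1/4), radius 1/144; a4: center (1/4, -7/24), radius 1/144; a5: center (7/24, -59/216), radius 1/1296

Nesting under C composes maps z -> c + r*z down each a-path.
input a1: composing its 1 substitution step yields center (0, 0), radius 1/10
input a3: composing its 2 substitution steps yields center (5/24, -1/4), radius 1/144
input a4: composing its 2 substitution steps yields center (1/4, -7/24), radius 1/144
input a2: composing its 3 substitution steps yields center (8/27, -59/216), radius 1/972
input a5: composing its 3 substitution steps yields center (7/24, -59/216), radius 1/1296


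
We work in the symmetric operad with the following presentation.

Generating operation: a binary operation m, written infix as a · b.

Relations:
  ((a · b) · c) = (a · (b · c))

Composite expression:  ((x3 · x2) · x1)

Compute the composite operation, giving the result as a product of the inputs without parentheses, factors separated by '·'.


x3 · x2 · x1

Under associativity of m, the answer is the x's in reading order.
(x3 · x2) spells out as x3 · x2
((x3 · x2) · x1) spells out as x3 · x2 · x1


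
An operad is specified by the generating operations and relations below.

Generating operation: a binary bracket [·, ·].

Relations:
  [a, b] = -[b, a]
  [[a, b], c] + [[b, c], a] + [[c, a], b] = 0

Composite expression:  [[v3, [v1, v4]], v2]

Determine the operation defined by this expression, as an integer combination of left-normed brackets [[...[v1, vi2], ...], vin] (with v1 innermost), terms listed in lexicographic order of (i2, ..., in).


-[[[v1, v4], v3], v2]

Antisymmetry and Jacobi reduce to v1-anchored left-normed brackets.
Composite bracket: [[v3, [v1, v4]], v2]
Each bracket splits as ab - ba, giving 8 signed words (2^3 = 8).
Words beginning with v1 determine it all:
  the word v1v4v3v2 carries sign -1 and contributes -[[[v1, v4], v3], v2]


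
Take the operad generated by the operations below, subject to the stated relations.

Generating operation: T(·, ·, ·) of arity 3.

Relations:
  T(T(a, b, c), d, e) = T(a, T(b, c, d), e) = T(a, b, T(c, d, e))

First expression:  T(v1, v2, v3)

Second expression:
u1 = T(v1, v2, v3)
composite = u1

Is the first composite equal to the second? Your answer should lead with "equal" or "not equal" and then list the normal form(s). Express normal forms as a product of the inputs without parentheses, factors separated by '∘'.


equal: each reduces to v1 ∘ v2 ∘ v3

The first expression reduces to v1 ∘ v2 ∘ v3
The second expression reduces to v1 ∘ v2 ∘ v3
Both agree, so they are equal.


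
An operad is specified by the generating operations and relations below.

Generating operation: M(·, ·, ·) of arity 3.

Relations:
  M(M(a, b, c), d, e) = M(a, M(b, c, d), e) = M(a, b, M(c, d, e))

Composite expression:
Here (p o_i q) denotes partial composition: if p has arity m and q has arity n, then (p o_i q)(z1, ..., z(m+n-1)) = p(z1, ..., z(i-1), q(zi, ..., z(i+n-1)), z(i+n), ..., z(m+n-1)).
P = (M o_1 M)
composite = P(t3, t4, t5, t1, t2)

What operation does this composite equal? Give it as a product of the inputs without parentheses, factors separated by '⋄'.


t3 ⋄ t4 ⋄ t5 ⋄ t1 ⋄ t2

Under associativity of M, the answer is the t's in reading order.
M(t3, t4, t5) collapses to t3 ⋄ t4 ⋄ t5
M(M(t3, t4, t5), t1, t2) collapses to t3 ⋄ t4 ⋄ t5 ⋄ t1 ⋄ t2
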